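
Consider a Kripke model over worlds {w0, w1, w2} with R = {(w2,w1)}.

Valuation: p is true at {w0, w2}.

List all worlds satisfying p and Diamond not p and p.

w0: p and Diamond not p is F, p is T. ✗
w1: p and Diamond not p is F, p is F. ✗
w2: p and Diamond not p is T, p is T. ✓

{w2}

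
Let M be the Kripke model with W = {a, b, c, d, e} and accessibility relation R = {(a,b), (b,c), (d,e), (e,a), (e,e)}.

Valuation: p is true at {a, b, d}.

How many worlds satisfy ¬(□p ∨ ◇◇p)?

a: □p ∨ ◇◇p is T. ✗
b: □p ∨ ◇◇p is F. ✓
c: □p ∨ ◇◇p is T. ✗
d: □p ∨ ◇◇p is T. ✗
e: □p ∨ ◇◇p is T. ✗
Satisfying worlds: {b}.

1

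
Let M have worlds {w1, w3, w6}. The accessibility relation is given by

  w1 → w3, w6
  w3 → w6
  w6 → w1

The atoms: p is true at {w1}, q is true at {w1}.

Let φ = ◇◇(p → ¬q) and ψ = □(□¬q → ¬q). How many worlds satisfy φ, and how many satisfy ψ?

2 and 2

For ◇◇(p → ¬q):
w1: successors {w3, w6}; ◇(p → ¬q) there: w3:T, w6:F. ✓
w3: successors {w6}; ◇(p → ¬q) there: w6:F. ✗
w6: successors {w1}; ◇(p → ¬q) there: w1:T. ✓
— 2 worlds.
For □(□¬q → ¬q):
w1: successors {w3, w6}; □¬q → ¬q there: w3:T, w6:T. ✓
w3: successors {w6}; □¬q → ¬q there: w6:T. ✓
w6: successors {w1}; □¬q → ¬q there: w1:F. ✗
— 2 worlds.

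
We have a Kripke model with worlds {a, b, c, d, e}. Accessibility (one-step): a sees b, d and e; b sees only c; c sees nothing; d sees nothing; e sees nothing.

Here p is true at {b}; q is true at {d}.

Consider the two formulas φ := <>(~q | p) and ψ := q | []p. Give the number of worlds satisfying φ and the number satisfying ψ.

2 and 3

For <>(~q | p):
a: successors {b, d, e}; ~q | p there: b:T, d:F, e:T. ✓
b: successors {c}; ~q | p there: c:T. ✓
c: no successors, so <>(~q | p) fails. ✗
d: no successors, so <>(~q | p) fails. ✗
e: no successors, so <>(~q | p) fails. ✗
— 2 worlds.
For q | []p:
a: q is F, []p is F. ✗
b: q is F, []p is F. ✗
c: q is F, []p is T. ✓
d: q is T, []p is T. ✓
e: q is F, []p is T. ✓
— 3 worlds.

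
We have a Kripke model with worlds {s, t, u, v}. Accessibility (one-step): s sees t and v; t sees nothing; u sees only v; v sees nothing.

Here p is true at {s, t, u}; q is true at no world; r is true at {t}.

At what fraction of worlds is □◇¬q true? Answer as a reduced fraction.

1/2

s: successors {t, v}; ◇¬q there: t:F, v:F. ✗
t: no successors, so □◇¬q holds vacuously. ✓
u: successors {v}; ◇¬q there: v:F. ✗
v: no successors, so □◇¬q holds vacuously. ✓
That's 2 of 4 worlds, so 2/4 = 1/2.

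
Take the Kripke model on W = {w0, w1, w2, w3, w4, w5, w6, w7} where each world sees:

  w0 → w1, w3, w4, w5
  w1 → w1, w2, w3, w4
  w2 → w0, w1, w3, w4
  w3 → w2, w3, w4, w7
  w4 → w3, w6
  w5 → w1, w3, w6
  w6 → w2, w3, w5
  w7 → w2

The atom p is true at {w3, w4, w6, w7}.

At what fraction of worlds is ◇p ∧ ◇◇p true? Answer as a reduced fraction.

7/8

w0: ◇p is T, ◇◇p is T. ✓
w1: ◇p is T, ◇◇p is T. ✓
w2: ◇p is T, ◇◇p is T. ✓
w3: ◇p is T, ◇◇p is T. ✓
w4: ◇p is T, ◇◇p is T. ✓
w5: ◇p is T, ◇◇p is T. ✓
w6: ◇p is T, ◇◇p is T. ✓
w7: ◇p is F, ◇◇p is T. ✗
That's 7 of 8 worlds, so 7/8.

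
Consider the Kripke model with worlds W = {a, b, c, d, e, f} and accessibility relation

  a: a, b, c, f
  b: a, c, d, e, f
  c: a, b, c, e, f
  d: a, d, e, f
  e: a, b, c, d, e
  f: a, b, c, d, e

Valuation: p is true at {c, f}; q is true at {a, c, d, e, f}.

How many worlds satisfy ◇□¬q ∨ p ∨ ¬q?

3

a: ◇□¬q is F, p ∨ ¬q is F. ✗
b: ◇□¬q is F, p ∨ ¬q is T. ✓
c: ◇□¬q is F, p ∨ ¬q is T. ✓
d: ◇□¬q is F, p ∨ ¬q is F. ✗
e: ◇□¬q is F, p ∨ ¬q is F. ✗
f: ◇□¬q is F, p ∨ ¬q is T. ✓
Satisfying worlds: {b, c, f}.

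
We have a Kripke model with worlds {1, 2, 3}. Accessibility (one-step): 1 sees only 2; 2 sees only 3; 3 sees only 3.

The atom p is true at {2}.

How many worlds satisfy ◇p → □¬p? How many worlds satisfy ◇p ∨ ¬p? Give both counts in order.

2 and 2

For ◇p → □¬p:
1: ◇p is T, □¬p is F. ✗
2: ◇p is F, □¬p is T. ✓
3: ◇p is F, □¬p is T. ✓
— 2 worlds.
For ◇p ∨ ¬p:
1: ◇p is T, ¬p is T. ✓
2: ◇p is F, ¬p is F. ✗
3: ◇p is F, ¬p is T. ✓
— 2 worlds.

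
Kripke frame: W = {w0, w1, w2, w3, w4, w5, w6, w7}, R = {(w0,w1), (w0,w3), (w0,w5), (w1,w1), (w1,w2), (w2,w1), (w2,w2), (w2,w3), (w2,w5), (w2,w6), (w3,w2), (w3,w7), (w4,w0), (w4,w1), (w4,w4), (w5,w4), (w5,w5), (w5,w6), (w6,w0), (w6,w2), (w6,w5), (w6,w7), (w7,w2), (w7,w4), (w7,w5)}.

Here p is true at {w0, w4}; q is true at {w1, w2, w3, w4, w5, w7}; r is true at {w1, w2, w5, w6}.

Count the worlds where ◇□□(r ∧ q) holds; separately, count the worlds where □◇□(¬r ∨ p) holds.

0 and 0

For ◇□□(r ∧ q):
w0: successors {w1, w3, w5}; □□(r ∧ q) there: w1:F, w3:F, w5:F. ✗
w1: successors {w1, w2}; □□(r ∧ q) there: w1:F, w2:F. ✗
w2: successors {w1, w2, w3, w5, w6}; □□(r ∧ q) there: w1:F, w2:F, w3:F, w5:F, w6:F. ✗
w3: successors {w2, w7}; □□(r ∧ q) there: w2:F, w7:F. ✗
w4: successors {w0, w1, w4}; □□(r ∧ q) there: w0:F, w1:F, w4:F. ✗
w5: successors {w4, w5, w6}; □□(r ∧ q) there: w4:F, w5:F, w6:F. ✗
w6: successors {w0, w2, w5, w7}; □□(r ∧ q) there: w0:F, w2:F, w5:F, w7:F. ✗
w7: successors {w2, w4, w5}; □□(r ∧ q) there: w2:F, w4:F, w5:F. ✗
— 0 worlds.
For □◇□(¬r ∨ p):
w0: successors {w1, w3, w5}; ◇□(¬r ∨ p) there: w1:F, w3:F, w5:F. ✗
w1: successors {w1, w2}; ◇□(¬r ∨ p) there: w1:F, w2:F. ✗
w2: successors {w1, w2, w3, w5, w6}; ◇□(¬r ∨ p) there: w1:F, w2:F, w3:F, w5:F, w6:F. ✗
w3: successors {w2, w7}; ◇□(¬r ∨ p) there: w2:F, w7:F. ✗
w4: successors {w0, w1, w4}; ◇□(¬r ∨ p) there: w0:F, w1:F, w4:F. ✗
w5: successors {w4, w5, w6}; ◇□(¬r ∨ p) there: w4:F, w5:F, w6:F. ✗
w6: successors {w0, w2, w5, w7}; ◇□(¬r ∨ p) there: w0:F, w2:F, w5:F, w7:F. ✗
w7: successors {w2, w4, w5}; ◇□(¬r ∨ p) there: w2:F, w4:F, w5:F. ✗
— 0 worlds.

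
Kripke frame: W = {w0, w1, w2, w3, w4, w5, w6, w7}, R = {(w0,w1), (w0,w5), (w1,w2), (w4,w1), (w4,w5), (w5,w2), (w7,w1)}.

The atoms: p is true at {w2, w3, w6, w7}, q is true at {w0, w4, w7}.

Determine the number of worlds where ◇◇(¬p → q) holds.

w0: successors {w1, w5}; ◇(¬p → q) there: w1:T, w5:T. ✓
w1: successors {w2}; ◇(¬p → q) there: w2:F. ✗
w2: no successors, so ◇◇(¬p → q) fails. ✗
w3: no successors, so ◇◇(¬p → q) fails. ✗
w4: successors {w1, w5}; ◇(¬p → q) there: w1:T, w5:T. ✓
w5: successors {w2}; ◇(¬p → q) there: w2:F. ✗
w6: no successors, so ◇◇(¬p → q) fails. ✗
w7: successors {w1}; ◇(¬p → q) there: w1:T. ✓
Satisfying worlds: {w0, w4, w7}.

3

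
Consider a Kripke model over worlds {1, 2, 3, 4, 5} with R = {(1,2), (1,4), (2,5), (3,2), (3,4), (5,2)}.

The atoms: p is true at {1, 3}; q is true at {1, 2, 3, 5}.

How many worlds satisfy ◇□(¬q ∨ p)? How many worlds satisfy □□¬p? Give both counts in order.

For ◇□(¬q ∨ p):
1: successors {2, 4}; □(¬q ∨ p) there: 2:F, 4:T. ✓
2: successors {5}; □(¬q ∨ p) there: 5:F. ✗
3: successors {2, 4}; □(¬q ∨ p) there: 2:F, 4:T. ✓
4: no successors, so ◇□(¬q ∨ p) fails. ✗
5: successors {2}; □(¬q ∨ p) there: 2:F. ✗
— 2 worlds.
For □□¬p:
1: successors {2, 4}; □¬p there: 2:T, 4:T. ✓
2: successors {5}; □¬p there: 5:T. ✓
3: successors {2, 4}; □¬p there: 2:T, 4:T. ✓
4: no successors, so □□¬p holds vacuously. ✓
5: successors {2}; □¬p there: 2:T. ✓
— 5 worlds.

2 and 5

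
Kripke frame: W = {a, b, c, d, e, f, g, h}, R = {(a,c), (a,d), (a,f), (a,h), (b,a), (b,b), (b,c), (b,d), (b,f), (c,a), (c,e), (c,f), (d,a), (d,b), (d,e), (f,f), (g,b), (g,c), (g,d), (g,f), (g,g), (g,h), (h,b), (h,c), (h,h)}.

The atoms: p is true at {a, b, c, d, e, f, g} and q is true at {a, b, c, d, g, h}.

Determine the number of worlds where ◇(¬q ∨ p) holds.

7

a: successors {c, d, f, h}; ¬q ∨ p there: c:T, d:T, f:T, h:F. ✓
b: successors {a, b, c, d, f}; ¬q ∨ p there: a:T, b:T, c:T, d:T, f:T. ✓
c: successors {a, e, f}; ¬q ∨ p there: a:T, e:T, f:T. ✓
d: successors {a, b, e}; ¬q ∨ p there: a:T, b:T, e:T. ✓
e: no successors, so ◇(¬q ∨ p) fails. ✗
f: successors {f}; ¬q ∨ p there: f:T. ✓
g: successors {b, c, d, f, g, h}; ¬q ∨ p there: b:T, c:T, d:T, f:T, g:T, h:F. ✓
h: successors {b, c, h}; ¬q ∨ p there: b:T, c:T, h:F. ✓
Satisfying worlds: {a, b, c, d, f, g, h}.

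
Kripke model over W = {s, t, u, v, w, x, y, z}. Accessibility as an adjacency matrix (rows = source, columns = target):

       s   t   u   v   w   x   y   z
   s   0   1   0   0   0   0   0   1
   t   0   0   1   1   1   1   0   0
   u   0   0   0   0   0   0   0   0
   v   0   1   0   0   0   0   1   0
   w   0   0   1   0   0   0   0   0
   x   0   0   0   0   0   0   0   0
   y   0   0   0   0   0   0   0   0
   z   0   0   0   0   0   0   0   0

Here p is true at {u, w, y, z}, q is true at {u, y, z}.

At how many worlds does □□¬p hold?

5

s: successors {t, z}; □¬p there: t:F, z:T. ✗
t: successors {u, v, w, x}; □¬p there: u:T, v:F, w:F, x:T. ✗
u: no successors, so □□¬p holds vacuously. ✓
v: successors {t, y}; □¬p there: t:F, y:T. ✗
w: successors {u}; □¬p there: u:T. ✓
x: no successors, so □□¬p holds vacuously. ✓
y: no successors, so □□¬p holds vacuously. ✓
z: no successors, so □□¬p holds vacuously. ✓
Satisfying worlds: {u, w, x, y, z}.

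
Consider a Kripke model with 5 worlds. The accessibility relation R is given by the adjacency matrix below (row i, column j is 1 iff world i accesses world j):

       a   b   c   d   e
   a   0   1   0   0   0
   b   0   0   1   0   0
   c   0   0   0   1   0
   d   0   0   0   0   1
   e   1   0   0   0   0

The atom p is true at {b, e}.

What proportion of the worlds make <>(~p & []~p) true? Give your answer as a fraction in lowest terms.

1/5

a: successors {b}; ~p & []~p there: b:F. ✗
b: successors {c}; ~p & []~p there: c:T. ✓
c: successors {d}; ~p & []~p there: d:F. ✗
d: successors {e}; ~p & []~p there: e:F. ✗
e: successors {a}; ~p & []~p there: a:F. ✗
That's 1 of 5 worlds, so 1/5.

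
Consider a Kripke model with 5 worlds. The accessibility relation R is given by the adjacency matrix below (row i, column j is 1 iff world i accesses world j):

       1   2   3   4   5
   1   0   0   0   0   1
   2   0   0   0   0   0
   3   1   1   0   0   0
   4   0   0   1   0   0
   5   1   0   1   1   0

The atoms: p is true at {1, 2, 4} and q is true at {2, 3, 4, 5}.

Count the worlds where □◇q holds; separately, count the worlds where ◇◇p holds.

4 and 3

For □◇q:
1: successors {5}; ◇q there: 5:T. ✓
2: no successors, so □◇q holds vacuously. ✓
3: successors {1, 2}; ◇q there: 1:T, 2:F. ✗
4: successors {3}; ◇q there: 3:T. ✓
5: successors {1, 3, 4}; ◇q there: 1:T, 3:T, 4:T. ✓
— 4 worlds.
For ◇◇p:
1: successors {5}; ◇p there: 5:T. ✓
2: no successors, so ◇◇p fails. ✗
3: successors {1, 2}; ◇p there: 1:F, 2:F. ✗
4: successors {3}; ◇p there: 3:T. ✓
5: successors {1, 3, 4}; ◇p there: 1:F, 3:T, 4:F. ✓
— 3 worlds.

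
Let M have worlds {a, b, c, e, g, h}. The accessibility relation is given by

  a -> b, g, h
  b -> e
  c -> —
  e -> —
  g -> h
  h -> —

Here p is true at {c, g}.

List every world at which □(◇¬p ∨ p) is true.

a: successors {b, g, h}; ◇¬p ∨ p there: b:T, g:T, h:F. ✗
b: successors {e}; ◇¬p ∨ p there: e:F. ✗
c: no successors, so □(◇¬p ∨ p) holds vacuously. ✓
e: no successors, so □(◇¬p ∨ p) holds vacuously. ✓
g: successors {h}; ◇¬p ∨ p there: h:F. ✗
h: no successors, so □(◇¬p ∨ p) holds vacuously. ✓

{c, e, h}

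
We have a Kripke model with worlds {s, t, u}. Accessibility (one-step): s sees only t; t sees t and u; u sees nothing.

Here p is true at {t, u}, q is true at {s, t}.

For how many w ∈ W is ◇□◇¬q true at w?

s: successors {t}; □◇¬q there: t:F. ✗
t: successors {t, u}; □◇¬q there: t:F, u:T. ✓
u: no successors, so ◇□◇¬q fails. ✗
Satisfying worlds: {t}.

1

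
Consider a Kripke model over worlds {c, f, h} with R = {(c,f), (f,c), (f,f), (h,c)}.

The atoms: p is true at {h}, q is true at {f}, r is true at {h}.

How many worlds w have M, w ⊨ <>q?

2

c: successors {f}; q there: f:T. ✓
f: successors {c, f}; q there: c:F, f:T. ✓
h: successors {c}; q there: c:F. ✗
Satisfying worlds: {c, f}.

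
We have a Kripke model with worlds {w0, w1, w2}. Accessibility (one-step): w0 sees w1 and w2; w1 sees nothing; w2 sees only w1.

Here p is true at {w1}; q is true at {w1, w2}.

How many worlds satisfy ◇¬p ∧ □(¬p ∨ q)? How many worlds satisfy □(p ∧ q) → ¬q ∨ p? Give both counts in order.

1 and 2

For ◇¬p ∧ □(¬p ∨ q):
w0: ◇¬p is T, □(¬p ∨ q) is T. ✓
w1: ◇¬p is F, □(¬p ∨ q) is T. ✗
w2: ◇¬p is F, □(¬p ∨ q) is T. ✗
— 1 world.
For □(p ∧ q) → ¬q ∨ p:
w0: □(p ∧ q) is F, ¬q ∨ p is T. ✓
w1: □(p ∧ q) is T, ¬q ∨ p is T. ✓
w2: □(p ∧ q) is T, ¬q ∨ p is F. ✗
— 2 worlds.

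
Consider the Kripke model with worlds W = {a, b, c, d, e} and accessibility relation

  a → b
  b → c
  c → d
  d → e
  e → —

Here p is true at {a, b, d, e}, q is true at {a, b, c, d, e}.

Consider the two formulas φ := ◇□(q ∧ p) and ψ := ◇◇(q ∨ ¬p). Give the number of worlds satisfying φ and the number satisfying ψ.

For ◇□(q ∧ p):
a: successors {b}; □(q ∧ p) there: b:F. ✗
b: successors {c}; □(q ∧ p) there: c:T. ✓
c: successors {d}; □(q ∧ p) there: d:T. ✓
d: successors {e}; □(q ∧ p) there: e:T. ✓
e: no successors, so ◇□(q ∧ p) fails. ✗
— 3 worlds.
For ◇◇(q ∨ ¬p):
a: successors {b}; ◇(q ∨ ¬p) there: b:T. ✓
b: successors {c}; ◇(q ∨ ¬p) there: c:T. ✓
c: successors {d}; ◇(q ∨ ¬p) there: d:T. ✓
d: successors {e}; ◇(q ∨ ¬p) there: e:F. ✗
e: no successors, so ◇◇(q ∨ ¬p) fails. ✗
— 3 worlds.

3 and 3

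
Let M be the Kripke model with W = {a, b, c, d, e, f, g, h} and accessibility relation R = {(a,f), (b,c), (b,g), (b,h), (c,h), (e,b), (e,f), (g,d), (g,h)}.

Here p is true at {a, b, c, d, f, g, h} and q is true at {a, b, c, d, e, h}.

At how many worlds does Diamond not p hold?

0

a: successors {f}; not p there: f:F. ✗
b: successors {c, g, h}; not p there: c:F, g:F, h:F. ✗
c: successors {h}; not p there: h:F. ✗
d: no successors, so Diamond not p fails. ✗
e: successors {b, f}; not p there: b:F, f:F. ✗
f: no successors, so Diamond not p fails. ✗
g: successors {d, h}; not p there: d:F, h:F. ✗
h: no successors, so Diamond not p fails. ✗
Satisfying worlds: ∅.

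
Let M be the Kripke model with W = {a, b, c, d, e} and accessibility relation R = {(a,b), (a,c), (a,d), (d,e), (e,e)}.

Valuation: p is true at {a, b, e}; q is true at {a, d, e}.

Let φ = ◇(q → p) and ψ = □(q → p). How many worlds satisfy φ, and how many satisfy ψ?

3 and 4

For ◇(q → p):
a: successors {b, c, d}; q → p there: b:T, c:T, d:F. ✓
b: no successors, so ◇(q → p) fails. ✗
c: no successors, so ◇(q → p) fails. ✗
d: successors {e}; q → p there: e:T. ✓
e: successors {e}; q → p there: e:T. ✓
— 3 worlds.
For □(q → p):
a: successors {b, c, d}; q → p there: b:T, c:T, d:F. ✗
b: no successors, so □(q → p) holds vacuously. ✓
c: no successors, so □(q → p) holds vacuously. ✓
d: successors {e}; q → p there: e:T. ✓
e: successors {e}; q → p there: e:T. ✓
— 4 worlds.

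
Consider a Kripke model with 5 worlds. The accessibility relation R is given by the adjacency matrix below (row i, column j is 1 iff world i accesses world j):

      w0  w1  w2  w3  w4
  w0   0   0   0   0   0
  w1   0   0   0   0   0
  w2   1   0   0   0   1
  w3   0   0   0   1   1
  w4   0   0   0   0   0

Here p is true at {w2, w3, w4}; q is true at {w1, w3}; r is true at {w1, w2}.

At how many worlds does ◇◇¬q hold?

w0: no successors, so ◇◇¬q fails. ✗
w1: no successors, so ◇◇¬q fails. ✗
w2: successors {w0, w4}; ◇¬q there: w0:F, w4:F. ✗
w3: successors {w3, w4}; ◇¬q there: w3:T, w4:F. ✓
w4: no successors, so ◇◇¬q fails. ✗
Satisfying worlds: {w3}.

1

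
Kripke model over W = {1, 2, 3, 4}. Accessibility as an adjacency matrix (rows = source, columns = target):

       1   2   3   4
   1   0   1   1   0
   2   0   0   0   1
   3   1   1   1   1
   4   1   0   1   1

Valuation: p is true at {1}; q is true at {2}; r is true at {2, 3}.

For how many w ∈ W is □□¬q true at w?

1: successors {2, 3}; □¬q there: 2:T, 3:F. ✗
2: successors {4}; □¬q there: 4:T. ✓
3: successors {1, 2, 3, 4}; □¬q there: 1:F, 2:T, 3:F, 4:T. ✗
4: successors {1, 3, 4}; □¬q there: 1:F, 3:F, 4:T. ✗
Satisfying worlds: {2}.

1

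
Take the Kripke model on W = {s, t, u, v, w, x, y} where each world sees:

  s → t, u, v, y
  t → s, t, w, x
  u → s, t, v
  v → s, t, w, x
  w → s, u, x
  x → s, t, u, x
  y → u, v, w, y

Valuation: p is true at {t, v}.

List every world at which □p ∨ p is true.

{t, v}

s: □p is F, p is F. ✗
t: □p is F, p is T. ✓
u: □p is F, p is F. ✗
v: □p is F, p is T. ✓
w: □p is F, p is F. ✗
x: □p is F, p is F. ✗
y: □p is F, p is F. ✗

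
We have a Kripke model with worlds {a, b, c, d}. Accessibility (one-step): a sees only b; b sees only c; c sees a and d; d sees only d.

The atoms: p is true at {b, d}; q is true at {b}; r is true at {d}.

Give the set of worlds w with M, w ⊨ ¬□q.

{b, c, d}

a: □q is T. ✗
b: □q is F. ✓
c: □q is F. ✓
d: □q is F. ✓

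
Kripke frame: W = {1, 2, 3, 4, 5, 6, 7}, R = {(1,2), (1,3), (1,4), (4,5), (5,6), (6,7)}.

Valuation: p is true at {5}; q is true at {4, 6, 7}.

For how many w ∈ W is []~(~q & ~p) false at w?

1

1: successors {2, 3, 4}; ~(~q & ~p) there: 2:F, 3:F, 4:T. ✗
2: no successors, so []~(~q & ~p) holds vacuously. ✓
3: no successors, so []~(~q & ~p) holds vacuously. ✓
4: successors {5}; ~(~q & ~p) there: 5:T. ✓
5: successors {6}; ~(~q & ~p) there: 6:T. ✓
6: successors {7}; ~(~q & ~p) there: 7:T. ✓
7: no successors, so []~(~q & ~p) holds vacuously. ✓
Satisfying worlds: {2, 3, 4, 5, 6, 7}.
So []~(~q & ~p) fails at the other 1 world.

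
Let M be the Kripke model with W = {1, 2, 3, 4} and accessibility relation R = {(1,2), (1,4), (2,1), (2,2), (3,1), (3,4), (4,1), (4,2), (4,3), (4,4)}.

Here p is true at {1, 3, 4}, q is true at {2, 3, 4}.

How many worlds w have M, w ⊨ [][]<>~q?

0

1: successors {2, 4}; []<>~q there: 2:F, 4:F. ✗
2: successors {1, 2}; []<>~q there: 1:T, 2:F. ✗
3: successors {1, 4}; []<>~q there: 1:T, 4:F. ✗
4: successors {1, 2, 3, 4}; []<>~q there: 1:T, 2:F, 3:F, 4:F. ✗
Satisfying worlds: ∅.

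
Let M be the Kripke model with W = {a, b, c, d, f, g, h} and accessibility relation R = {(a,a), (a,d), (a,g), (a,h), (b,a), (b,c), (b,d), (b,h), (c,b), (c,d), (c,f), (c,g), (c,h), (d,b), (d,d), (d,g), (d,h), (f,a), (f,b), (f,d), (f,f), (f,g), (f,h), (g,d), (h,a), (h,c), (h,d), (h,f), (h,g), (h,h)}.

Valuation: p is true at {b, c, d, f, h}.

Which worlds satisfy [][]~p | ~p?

{a, g}

a: [][]~p is F, ~p is T. ✓
b: [][]~p is F, ~p is F. ✗
c: [][]~p is F, ~p is F. ✗
d: [][]~p is F, ~p is F. ✗
f: [][]~p is F, ~p is F. ✗
g: [][]~p is F, ~p is T. ✓
h: [][]~p is F, ~p is F. ✗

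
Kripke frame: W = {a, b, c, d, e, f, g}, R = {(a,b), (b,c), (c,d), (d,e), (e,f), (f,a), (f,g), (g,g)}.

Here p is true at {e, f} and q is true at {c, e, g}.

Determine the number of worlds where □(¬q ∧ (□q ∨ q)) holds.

a: successors {b}; ¬q ∧ (□q ∨ q) there: b:T. ✓
b: successors {c}; ¬q ∧ (□q ∨ q) there: c:F. ✗
c: successors {d}; ¬q ∧ (□q ∨ q) there: d:T. ✓
d: successors {e}; ¬q ∧ (□q ∨ q) there: e:F. ✗
e: successors {f}; ¬q ∧ (□q ∨ q) there: f:F. ✗
f: successors {a, g}; ¬q ∧ (□q ∨ q) there: a:F, g:F. ✗
g: successors {g}; ¬q ∧ (□q ∨ q) there: g:F. ✗
Satisfying worlds: {a, c}.

2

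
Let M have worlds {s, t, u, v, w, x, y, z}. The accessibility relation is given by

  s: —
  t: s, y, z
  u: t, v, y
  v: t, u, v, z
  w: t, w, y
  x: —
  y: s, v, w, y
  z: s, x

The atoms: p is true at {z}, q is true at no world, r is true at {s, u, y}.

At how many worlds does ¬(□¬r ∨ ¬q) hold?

s: □¬r ∨ ¬q is T. ✗
t: □¬r ∨ ¬q is T. ✗
u: □¬r ∨ ¬q is T. ✗
v: □¬r ∨ ¬q is T. ✗
w: □¬r ∨ ¬q is T. ✗
x: □¬r ∨ ¬q is T. ✗
y: □¬r ∨ ¬q is T. ✗
z: □¬r ∨ ¬q is T. ✗
Satisfying worlds: ∅.

0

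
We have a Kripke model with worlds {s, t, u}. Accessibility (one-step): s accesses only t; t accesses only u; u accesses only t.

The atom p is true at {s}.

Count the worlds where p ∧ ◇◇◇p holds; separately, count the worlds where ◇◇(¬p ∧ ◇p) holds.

0 and 0

For p ∧ ◇◇◇p:
s: p is T, ◇◇◇p is F. ✗
t: p is F, ◇◇◇p is F. ✗
u: p is F, ◇◇◇p is F. ✗
— 0 worlds.
For ◇◇(¬p ∧ ◇p):
s: successors {t}; ◇(¬p ∧ ◇p) there: t:F. ✗
t: successors {u}; ◇(¬p ∧ ◇p) there: u:F. ✗
u: successors {t}; ◇(¬p ∧ ◇p) there: t:F. ✗
— 0 worlds.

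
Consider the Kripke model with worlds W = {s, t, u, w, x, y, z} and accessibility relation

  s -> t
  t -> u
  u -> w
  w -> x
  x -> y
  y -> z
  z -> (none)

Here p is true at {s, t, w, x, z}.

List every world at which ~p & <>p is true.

s: ~p is F, <>p is T. ✗
t: ~p is F, <>p is F. ✗
u: ~p is T, <>p is T. ✓
w: ~p is F, <>p is T. ✗
x: ~p is F, <>p is F. ✗
y: ~p is T, <>p is T. ✓
z: ~p is F, <>p is F. ✗

{u, y}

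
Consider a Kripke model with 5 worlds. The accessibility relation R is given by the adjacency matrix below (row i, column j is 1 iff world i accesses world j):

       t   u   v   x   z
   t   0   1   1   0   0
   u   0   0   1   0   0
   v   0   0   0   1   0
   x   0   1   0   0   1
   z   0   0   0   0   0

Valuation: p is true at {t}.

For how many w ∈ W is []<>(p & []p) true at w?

1

t: successors {u, v}; <>(p & []p) there: u:F, v:F. ✗
u: successors {v}; <>(p & []p) there: v:F. ✗
v: successors {x}; <>(p & []p) there: x:F. ✗
x: successors {u, z}; <>(p & []p) there: u:F, z:F. ✗
z: no successors, so []<>(p & []p) holds vacuously. ✓
Satisfying worlds: {z}.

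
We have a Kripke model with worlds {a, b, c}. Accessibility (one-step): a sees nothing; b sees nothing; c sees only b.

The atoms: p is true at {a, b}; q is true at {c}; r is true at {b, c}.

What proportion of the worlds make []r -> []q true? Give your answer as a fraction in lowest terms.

2/3

a: []r is T, []q is T. ✓
b: []r is T, []q is T. ✓
c: []r is T, []q is F. ✗
That's 2 of 3 worlds, so 2/3.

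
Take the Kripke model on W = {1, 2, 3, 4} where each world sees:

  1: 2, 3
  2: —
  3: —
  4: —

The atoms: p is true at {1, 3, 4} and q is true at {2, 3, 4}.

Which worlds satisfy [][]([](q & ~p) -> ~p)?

1: successors {2, 3}; []([](q & ~p) -> ~p) there: 2:T, 3:T. ✓
2: no successors, so [][]([](q & ~p) -> ~p) holds vacuously. ✓
3: no successors, so [][]([](q & ~p) -> ~p) holds vacuously. ✓
4: no successors, so [][]([](q & ~p) -> ~p) holds vacuously. ✓

{1, 2, 3, 4}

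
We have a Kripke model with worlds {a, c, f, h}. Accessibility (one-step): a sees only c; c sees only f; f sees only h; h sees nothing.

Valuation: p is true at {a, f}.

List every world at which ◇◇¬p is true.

a: successors {c}; ◇¬p there: c:F. ✗
c: successors {f}; ◇¬p there: f:T. ✓
f: successors {h}; ◇¬p there: h:F. ✗
h: no successors, so ◇◇¬p fails. ✗

{c}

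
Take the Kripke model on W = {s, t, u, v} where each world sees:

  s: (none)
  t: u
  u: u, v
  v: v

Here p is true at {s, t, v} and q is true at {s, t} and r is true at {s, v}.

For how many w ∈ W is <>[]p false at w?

s: no successors, so <>[]p fails. ✗
t: successors {u}; []p there: u:F. ✗
u: successors {u, v}; []p there: u:F, v:T. ✓
v: successors {v}; []p there: v:T. ✓
Satisfying worlds: {u, v}.
So <>[]p fails at the other 2 worlds.

2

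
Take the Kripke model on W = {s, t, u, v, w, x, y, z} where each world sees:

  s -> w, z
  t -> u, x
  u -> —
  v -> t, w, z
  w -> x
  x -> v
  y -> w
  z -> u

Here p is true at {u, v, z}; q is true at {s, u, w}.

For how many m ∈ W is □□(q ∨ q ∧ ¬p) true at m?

2

s: successors {w, z}; □(q ∨ q ∧ ¬p) there: w:F, z:T. ✗
t: successors {u, x}; □(q ∨ q ∧ ¬p) there: u:T, x:F. ✗
u: no successors, so □□(q ∨ q ∧ ¬p) holds vacuously. ✓
v: successors {t, w, z}; □(q ∨ q ∧ ¬p) there: t:F, w:F, z:T. ✗
w: successors {x}; □(q ∨ q ∧ ¬p) there: x:F. ✗
x: successors {v}; □(q ∨ q ∧ ¬p) there: v:F. ✗
y: successors {w}; □(q ∨ q ∧ ¬p) there: w:F. ✗
z: successors {u}; □(q ∨ q ∧ ¬p) there: u:T. ✓
Satisfying worlds: {u, z}.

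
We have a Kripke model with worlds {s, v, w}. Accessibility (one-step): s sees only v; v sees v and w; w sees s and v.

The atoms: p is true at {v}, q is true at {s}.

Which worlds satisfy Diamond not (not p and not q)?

s: successors {v}; not (not p and not q) there: v:T. ✓
v: successors {v, w}; not (not p and not q) there: v:T, w:F. ✓
w: successors {s, v}; not (not p and not q) there: s:T, v:T. ✓

{s, v, w}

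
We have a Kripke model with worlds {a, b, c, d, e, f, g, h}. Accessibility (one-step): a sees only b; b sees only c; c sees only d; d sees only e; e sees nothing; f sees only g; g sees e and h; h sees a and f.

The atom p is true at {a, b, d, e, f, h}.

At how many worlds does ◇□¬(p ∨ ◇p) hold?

a: successors {b}; □¬(p ∨ ◇p) there: b:F. ✗
b: successors {c}; □¬(p ∨ ◇p) there: c:F. ✗
c: successors {d}; □¬(p ∨ ◇p) there: d:F. ✗
d: successors {e}; □¬(p ∨ ◇p) there: e:T. ✓
e: no successors, so ◇□¬(p ∨ ◇p) fails. ✗
f: successors {g}; □¬(p ∨ ◇p) there: g:F. ✗
g: successors {e, h}; □¬(p ∨ ◇p) there: e:T, h:F. ✓
h: successors {a, f}; □¬(p ∨ ◇p) there: a:F, f:F. ✗
Satisfying worlds: {d, g}.

2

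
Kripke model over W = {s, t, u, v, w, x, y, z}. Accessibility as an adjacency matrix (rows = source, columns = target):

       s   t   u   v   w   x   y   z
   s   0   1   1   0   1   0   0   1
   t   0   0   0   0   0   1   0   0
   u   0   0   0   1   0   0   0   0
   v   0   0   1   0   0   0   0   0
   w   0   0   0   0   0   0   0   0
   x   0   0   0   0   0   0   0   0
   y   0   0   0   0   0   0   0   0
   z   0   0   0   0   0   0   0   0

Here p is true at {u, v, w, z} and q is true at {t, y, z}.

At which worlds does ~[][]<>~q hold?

s: [][]<>~q is F. ✓
t: [][]<>~q is T. ✗
u: [][]<>~q is T. ✗
v: [][]<>~q is T. ✗
w: [][]<>~q is T. ✗
x: [][]<>~q is T. ✗
y: [][]<>~q is T. ✗
z: [][]<>~q is T. ✗

{s}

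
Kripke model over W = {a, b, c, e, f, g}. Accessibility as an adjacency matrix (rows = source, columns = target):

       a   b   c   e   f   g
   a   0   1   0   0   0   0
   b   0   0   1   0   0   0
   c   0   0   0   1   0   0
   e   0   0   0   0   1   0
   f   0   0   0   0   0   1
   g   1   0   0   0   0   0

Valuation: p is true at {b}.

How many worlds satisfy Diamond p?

a: successors {b}; p there: b:T. ✓
b: successors {c}; p there: c:F. ✗
c: successors {e}; p there: e:F. ✗
e: successors {f}; p there: f:F. ✗
f: successors {g}; p there: g:F. ✗
g: successors {a}; p there: a:F. ✗
Satisfying worlds: {a}.

1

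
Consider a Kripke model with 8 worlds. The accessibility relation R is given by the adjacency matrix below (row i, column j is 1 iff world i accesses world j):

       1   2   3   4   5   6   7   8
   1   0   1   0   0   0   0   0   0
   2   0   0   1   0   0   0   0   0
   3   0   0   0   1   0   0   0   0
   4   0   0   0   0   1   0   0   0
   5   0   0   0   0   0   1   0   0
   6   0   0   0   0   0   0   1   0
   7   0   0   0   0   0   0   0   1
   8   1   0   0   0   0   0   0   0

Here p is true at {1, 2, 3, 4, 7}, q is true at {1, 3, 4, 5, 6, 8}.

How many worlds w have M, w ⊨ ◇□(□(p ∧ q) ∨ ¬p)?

5

1: successors {2}; □(□(p ∧ q) ∨ ¬p) there: 2:T. ✓
2: successors {3}; □(□(p ∧ q) ∨ ¬p) there: 3:F. ✗
3: successors {4}; □(□(p ∧ q) ∨ ¬p) there: 4:T. ✓
4: successors {5}; □(□(p ∧ q) ∨ ¬p) there: 5:T. ✓
5: successors {6}; □(□(p ∧ q) ∨ ¬p) there: 6:F. ✗
6: successors {7}; □(□(p ∧ q) ∨ ¬p) there: 7:T. ✓
7: successors {8}; □(□(p ∧ q) ∨ ¬p) there: 8:F. ✗
8: successors {1}; □(□(p ∧ q) ∨ ¬p) there: 1:T. ✓
Satisfying worlds: {1, 3, 4, 6, 8}.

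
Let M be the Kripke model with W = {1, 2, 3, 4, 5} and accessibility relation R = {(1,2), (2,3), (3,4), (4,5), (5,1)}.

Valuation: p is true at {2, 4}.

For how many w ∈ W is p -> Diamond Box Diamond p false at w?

1: p is F, Diamond Box Diamond p is T. ✓
2: p is T, Diamond Box Diamond p is F. ✗
3: p is F, Diamond Box Diamond p is F. ✓
4: p is T, Diamond Box Diamond p is T. ✓
5: p is F, Diamond Box Diamond p is F. ✓
Satisfying worlds: {1, 3, 4, 5}.
So p -> Diamond Box Diamond p fails at the other 1 world.

1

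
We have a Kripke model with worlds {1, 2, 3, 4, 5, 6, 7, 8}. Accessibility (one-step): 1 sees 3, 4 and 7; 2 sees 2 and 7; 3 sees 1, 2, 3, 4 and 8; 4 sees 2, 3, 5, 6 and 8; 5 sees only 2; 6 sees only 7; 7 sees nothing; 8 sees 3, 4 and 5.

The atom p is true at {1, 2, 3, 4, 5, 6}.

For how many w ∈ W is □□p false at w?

6

1: successors {3, 4, 7}; □p there: 3:F, 4:F, 7:T. ✗
2: successors {2, 7}; □p there: 2:F, 7:T. ✗
3: successors {1, 2, 3, 4, 8}; □p there: 1:F, 2:F, 3:F, 4:F, 8:T. ✗
4: successors {2, 3, 5, 6, 8}; □p there: 2:F, 3:F, 5:T, 6:F, 8:T. ✗
5: successors {2}; □p there: 2:F. ✗
6: successors {7}; □p there: 7:T. ✓
7: no successors, so □□p holds vacuously. ✓
8: successors {3, 4, 5}; □p there: 3:F, 4:F, 5:T. ✗
Satisfying worlds: {6, 7}.
So □□p fails at the other 6 worlds.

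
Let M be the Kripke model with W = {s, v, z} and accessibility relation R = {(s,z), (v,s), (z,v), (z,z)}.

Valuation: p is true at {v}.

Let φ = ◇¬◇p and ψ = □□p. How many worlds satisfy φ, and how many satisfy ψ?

For ◇¬◇p:
s: successors {z}; ¬◇p there: z:F. ✗
v: successors {s}; ¬◇p there: s:T. ✓
z: successors {v, z}; ¬◇p there: v:T, z:F. ✓
— 2 worlds.
For □□p:
s: successors {z}; □p there: z:F. ✗
v: successors {s}; □p there: s:F. ✗
z: successors {v, z}; □p there: v:F, z:F. ✗
— 0 worlds.

2 and 0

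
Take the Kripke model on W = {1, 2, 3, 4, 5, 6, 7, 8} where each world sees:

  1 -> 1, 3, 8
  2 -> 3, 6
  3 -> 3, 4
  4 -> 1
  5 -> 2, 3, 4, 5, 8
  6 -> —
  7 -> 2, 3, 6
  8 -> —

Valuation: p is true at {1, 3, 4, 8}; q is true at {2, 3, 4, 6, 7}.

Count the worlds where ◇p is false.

2

1: successors {1, 3, 8}; p there: 1:T, 3:T, 8:T. ✓
2: successors {3, 6}; p there: 3:T, 6:F. ✓
3: successors {3, 4}; p there: 3:T, 4:T. ✓
4: successors {1}; p there: 1:T. ✓
5: successors {2, 3, 4, 5, 8}; p there: 2:F, 3:T, 4:T, 5:F, 8:T. ✓
6: no successors, so ◇p fails. ✗
7: successors {2, 3, 6}; p there: 2:F, 3:T, 6:F. ✓
8: no successors, so ◇p fails. ✗
Satisfying worlds: {1, 2, 3, 4, 5, 7}.
So ◇p fails at the other 2 worlds.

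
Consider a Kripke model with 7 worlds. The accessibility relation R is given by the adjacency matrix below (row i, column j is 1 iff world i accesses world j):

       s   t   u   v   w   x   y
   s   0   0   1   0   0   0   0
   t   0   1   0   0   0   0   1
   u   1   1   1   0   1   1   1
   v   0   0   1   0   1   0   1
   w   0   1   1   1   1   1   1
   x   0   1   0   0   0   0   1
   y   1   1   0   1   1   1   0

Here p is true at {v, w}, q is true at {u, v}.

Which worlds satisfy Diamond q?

s: successors {u}; q there: u:T. ✓
t: successors {t, y}; q there: t:F, y:F. ✗
u: successors {s, t, u, w, x, y}; q there: s:F, t:F, u:T, w:F, x:F, y:F. ✓
v: successors {u, w, y}; q there: u:T, w:F, y:F. ✓
w: successors {t, u, v, w, x, y}; q there: t:F, u:T, v:T, w:F, x:F, y:F. ✓
x: successors {t, y}; q there: t:F, y:F. ✗
y: successors {s, t, v, w, x}; q there: s:F, t:F, v:T, w:F, x:F. ✓

{s, u, v, w, y}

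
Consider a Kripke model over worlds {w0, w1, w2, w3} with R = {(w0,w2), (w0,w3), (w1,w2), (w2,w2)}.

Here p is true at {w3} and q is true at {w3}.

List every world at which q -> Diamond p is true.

w0: q is F, Diamond p is T. ✓
w1: q is F, Diamond p is F. ✓
w2: q is F, Diamond p is F. ✓
w3: q is T, Diamond p is F. ✗

{w0, w1, w2}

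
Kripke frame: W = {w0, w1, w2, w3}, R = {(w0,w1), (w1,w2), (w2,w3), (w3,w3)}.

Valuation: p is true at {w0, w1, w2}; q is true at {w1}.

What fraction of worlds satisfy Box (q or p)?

w0: successors {w1}; q or p there: w1:T. ✓
w1: successors {w2}; q or p there: w2:T. ✓
w2: successors {w3}; q or p there: w3:F. ✗
w3: successors {w3}; q or p there: w3:F. ✗
That's 2 of 4 worlds, so 2/4 = 1/2.

1/2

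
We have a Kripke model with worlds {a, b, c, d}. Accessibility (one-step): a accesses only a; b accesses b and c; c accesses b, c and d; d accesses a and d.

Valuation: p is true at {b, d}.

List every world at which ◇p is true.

a: successors {a}; p there: a:F. ✗
b: successors {b, c}; p there: b:T, c:F. ✓
c: successors {b, c, d}; p there: b:T, c:F, d:T. ✓
d: successors {a, d}; p there: a:F, d:T. ✓

{b, c, d}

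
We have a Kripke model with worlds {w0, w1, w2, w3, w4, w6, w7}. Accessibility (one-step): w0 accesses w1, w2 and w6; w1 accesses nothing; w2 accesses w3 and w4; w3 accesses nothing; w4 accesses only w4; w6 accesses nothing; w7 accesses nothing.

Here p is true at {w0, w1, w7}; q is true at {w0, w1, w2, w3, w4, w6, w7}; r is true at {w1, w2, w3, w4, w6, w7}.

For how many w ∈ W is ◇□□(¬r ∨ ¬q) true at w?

2

w0: successors {w1, w2, w6}; □□(¬r ∨ ¬q) there: w1:T, w2:F, w6:T. ✓
w1: no successors, so ◇□□(¬r ∨ ¬q) fails. ✗
w2: successors {w3, w4}; □□(¬r ∨ ¬q) there: w3:T, w4:F. ✓
w3: no successors, so ◇□□(¬r ∨ ¬q) fails. ✗
w4: successors {w4}; □□(¬r ∨ ¬q) there: w4:F. ✗
w6: no successors, so ◇□□(¬r ∨ ¬q) fails. ✗
w7: no successors, so ◇□□(¬r ∨ ¬q) fails. ✗
Satisfying worlds: {w0, w2}.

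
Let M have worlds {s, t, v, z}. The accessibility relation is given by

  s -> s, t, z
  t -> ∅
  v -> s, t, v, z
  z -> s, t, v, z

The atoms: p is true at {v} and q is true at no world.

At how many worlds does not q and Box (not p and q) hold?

s: not q is T, Box (not p and q) is F. ✗
t: not q is T, Box (not p and q) is T. ✓
v: not q is T, Box (not p and q) is F. ✗
z: not q is T, Box (not p and q) is F. ✗
Satisfying worlds: {t}.

1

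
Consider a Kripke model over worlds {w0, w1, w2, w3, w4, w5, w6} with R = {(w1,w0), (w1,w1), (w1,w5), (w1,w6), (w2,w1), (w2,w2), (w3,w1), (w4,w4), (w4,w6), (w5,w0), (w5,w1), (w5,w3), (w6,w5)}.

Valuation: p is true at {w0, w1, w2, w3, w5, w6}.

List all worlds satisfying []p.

{w0, w1, w2, w3, w5, w6}

w0: no successors, so []p holds vacuously. ✓
w1: successors {w0, w1, w5, w6}; p there: w0:T, w1:T, w5:T, w6:T. ✓
w2: successors {w1, w2}; p there: w1:T, w2:T. ✓
w3: successors {w1}; p there: w1:T. ✓
w4: successors {w4, w6}; p there: w4:F, w6:T. ✗
w5: successors {w0, w1, w3}; p there: w0:T, w1:T, w3:T. ✓
w6: successors {w5}; p there: w5:T. ✓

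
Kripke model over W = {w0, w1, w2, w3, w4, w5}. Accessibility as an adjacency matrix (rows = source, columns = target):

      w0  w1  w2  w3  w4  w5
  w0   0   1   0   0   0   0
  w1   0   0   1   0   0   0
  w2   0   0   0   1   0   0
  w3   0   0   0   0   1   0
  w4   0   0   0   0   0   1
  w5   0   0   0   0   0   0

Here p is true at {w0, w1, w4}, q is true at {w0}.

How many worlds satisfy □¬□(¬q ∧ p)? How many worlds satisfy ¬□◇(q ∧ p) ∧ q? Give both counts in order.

4 and 1

For □¬□(¬q ∧ p):
w0: successors {w1}; ¬□(¬q ∧ p) there: w1:T. ✓
w1: successors {w2}; ¬□(¬q ∧ p) there: w2:T. ✓
w2: successors {w3}; ¬□(¬q ∧ p) there: w3:F. ✗
w3: successors {w4}; ¬□(¬q ∧ p) there: w4:T. ✓
w4: successors {w5}; ¬□(¬q ∧ p) there: w5:F. ✗
w5: no successors, so □¬□(¬q ∧ p) holds vacuously. ✓
— 4 worlds.
For ¬□◇(q ∧ p) ∧ q:
w0: ¬□◇(q ∧ p) is T, q is T. ✓
w1: ¬□◇(q ∧ p) is T, q is F. ✗
w2: ¬□◇(q ∧ p) is T, q is F. ✗
w3: ¬□◇(q ∧ p) is T, q is F. ✗
w4: ¬□◇(q ∧ p) is T, q is F. ✗
w5: ¬□◇(q ∧ p) is F, q is F. ✗
— 1 world.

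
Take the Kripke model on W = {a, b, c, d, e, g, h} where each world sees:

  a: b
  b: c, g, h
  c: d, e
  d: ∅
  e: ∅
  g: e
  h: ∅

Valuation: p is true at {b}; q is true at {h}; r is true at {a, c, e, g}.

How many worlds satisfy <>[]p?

3

a: successors {b}; []p there: b:F. ✗
b: successors {c, g, h}; []p there: c:F, g:F, h:T. ✓
c: successors {d, e}; []p there: d:T, e:T. ✓
d: no successors, so <>[]p fails. ✗
e: no successors, so <>[]p fails. ✗
g: successors {e}; []p there: e:T. ✓
h: no successors, so <>[]p fails. ✗
Satisfying worlds: {b, c, g}.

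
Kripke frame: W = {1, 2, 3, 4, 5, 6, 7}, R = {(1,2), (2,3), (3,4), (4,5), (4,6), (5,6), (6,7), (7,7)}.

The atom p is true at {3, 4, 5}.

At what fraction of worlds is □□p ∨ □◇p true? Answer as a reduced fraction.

1: □□p is T, □◇p is T. ✓
2: □□p is T, □◇p is T. ✓
3: □□p is F, □◇p is T. ✓
4: □□p is F, □◇p is F. ✗
5: □□p is F, □◇p is F. ✗
6: □□p is F, □◇p is F. ✗
7: □□p is F, □◇p is F. ✗
That's 3 of 7 worlds, so 3/7.

3/7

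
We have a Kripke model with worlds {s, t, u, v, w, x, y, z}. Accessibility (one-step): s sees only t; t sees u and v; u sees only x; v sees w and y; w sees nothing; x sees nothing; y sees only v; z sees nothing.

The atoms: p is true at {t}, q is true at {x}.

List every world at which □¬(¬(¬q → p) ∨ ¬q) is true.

{u, w, x, z}

s: successors {t}; ¬(¬(¬q → p) ∨ ¬q) there: t:F. ✗
t: successors {u, v}; ¬(¬(¬q → p) ∨ ¬q) there: u:F, v:F. ✗
u: successors {x}; ¬(¬(¬q → p) ∨ ¬q) there: x:T. ✓
v: successors {w, y}; ¬(¬(¬q → p) ∨ ¬q) there: w:F, y:F. ✗
w: no successors, so □¬(¬(¬q → p) ∨ ¬q) holds vacuously. ✓
x: no successors, so □¬(¬(¬q → p) ∨ ¬q) holds vacuously. ✓
y: successors {v}; ¬(¬(¬q → p) ∨ ¬q) there: v:F. ✗
z: no successors, so □¬(¬(¬q → p) ∨ ¬q) holds vacuously. ✓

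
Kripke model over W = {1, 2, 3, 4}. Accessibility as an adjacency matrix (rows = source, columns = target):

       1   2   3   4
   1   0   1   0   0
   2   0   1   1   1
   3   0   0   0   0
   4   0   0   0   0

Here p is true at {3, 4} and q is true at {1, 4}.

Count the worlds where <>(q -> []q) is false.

1: successors {2}; q -> []q there: 2:T. ✓
2: successors {2, 3, 4}; q -> []q there: 2:T, 3:T, 4:T. ✓
3: no successors, so <>(q -> []q) fails. ✗
4: no successors, so <>(q -> []q) fails. ✗
Satisfying worlds: {1, 2}.
So <>(q -> []q) fails at the other 2 worlds.

2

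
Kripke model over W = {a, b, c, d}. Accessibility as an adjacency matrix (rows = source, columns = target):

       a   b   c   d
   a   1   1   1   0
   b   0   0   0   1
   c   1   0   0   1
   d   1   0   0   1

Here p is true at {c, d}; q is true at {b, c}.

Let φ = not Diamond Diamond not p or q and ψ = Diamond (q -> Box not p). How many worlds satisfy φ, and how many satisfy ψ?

2 and 4

For not Diamond Diamond not p or q:
a: not Diamond Diamond not p is F, q is F. ✗
b: not Diamond Diamond not p is F, q is T. ✓
c: not Diamond Diamond not p is F, q is T. ✓
d: not Diamond Diamond not p is F, q is F. ✗
— 2 worlds.
For Diamond (q -> Box not p):
a: successors {a, b, c}; q -> Box not p there: a:T, b:F, c:F. ✓
b: successors {d}; q -> Box not p there: d:T. ✓
c: successors {a, d}; q -> Box not p there: a:T, d:T. ✓
d: successors {a, d}; q -> Box not p there: a:T, d:T. ✓
— 4 worlds.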